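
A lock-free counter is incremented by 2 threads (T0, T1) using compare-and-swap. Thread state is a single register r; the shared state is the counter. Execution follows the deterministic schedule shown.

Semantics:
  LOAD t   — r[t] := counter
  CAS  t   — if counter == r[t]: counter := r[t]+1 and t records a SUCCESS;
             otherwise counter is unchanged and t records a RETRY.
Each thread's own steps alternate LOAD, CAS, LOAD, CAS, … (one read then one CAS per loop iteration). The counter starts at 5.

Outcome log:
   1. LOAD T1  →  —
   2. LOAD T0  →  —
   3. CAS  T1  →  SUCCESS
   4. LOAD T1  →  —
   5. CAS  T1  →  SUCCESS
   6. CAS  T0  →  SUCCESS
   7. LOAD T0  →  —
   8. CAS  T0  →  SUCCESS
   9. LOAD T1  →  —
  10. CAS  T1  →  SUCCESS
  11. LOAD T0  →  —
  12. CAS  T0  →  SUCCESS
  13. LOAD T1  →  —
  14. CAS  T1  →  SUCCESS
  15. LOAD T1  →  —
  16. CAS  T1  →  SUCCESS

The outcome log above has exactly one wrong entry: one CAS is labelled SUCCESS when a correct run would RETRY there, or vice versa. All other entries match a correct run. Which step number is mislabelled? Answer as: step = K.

step = 6

Re-executing:
#1 T1 reads 5
#2 T0 reads 5
#3 T1 CAS(5→6) writes; counter now 6
#4 T1 reads 6
#5 T1 CAS(6→7) writes; counter now 7
#6 T0 CAS(5→6) fails; counter now 7
#7 T0 reads 7
#8 T0 CAS(7→8) writes; counter now 8
#9 T1 reads 8
#10 T1 CAS(8→9) writes; counter now 9
#11 T0 reads 9
#12 T0 CAS(9→10) writes; counter now 10
#13 T1 reads 10
#14 T1 CAS(10→11) writes; counter now 11
#15 T1 reads 11
#16 T1 CAS(11→12) writes; counter now 12
Flip is step 6.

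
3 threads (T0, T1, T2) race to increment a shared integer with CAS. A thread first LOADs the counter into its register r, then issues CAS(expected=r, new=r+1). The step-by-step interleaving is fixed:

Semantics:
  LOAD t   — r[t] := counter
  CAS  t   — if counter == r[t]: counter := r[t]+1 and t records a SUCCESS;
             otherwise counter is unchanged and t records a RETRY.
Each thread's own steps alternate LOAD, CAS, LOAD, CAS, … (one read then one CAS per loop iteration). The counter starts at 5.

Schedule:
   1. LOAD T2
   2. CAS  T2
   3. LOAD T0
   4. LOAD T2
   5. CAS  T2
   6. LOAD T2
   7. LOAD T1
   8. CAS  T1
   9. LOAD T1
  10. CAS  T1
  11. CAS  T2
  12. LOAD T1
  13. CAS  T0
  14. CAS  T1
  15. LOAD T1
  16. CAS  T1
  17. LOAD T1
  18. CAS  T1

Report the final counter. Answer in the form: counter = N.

counter = 12

step 1: T2 LOAD ⇒ load; ctr=5 reg=5
step 2: T2 CAS ⇒ ok; ctr=6 reg=5
step 3: T0 LOAD ⇒ load; ctr=6 reg=6
step 4: T2 LOAD ⇒ load; ctr=6 reg=6
step 5: T2 CAS ⇒ ok; ctr=7 reg=6
step 6: T2 LOAD ⇒ load; ctr=7 reg=7
step 7: T1 LOAD ⇒ load; ctr=7 reg=7
step 8: T1 CAS ⇒ ok; ctr=8 reg=7
step 9: T1 LOAD ⇒ load; ctr=8 reg=8
step 10: T1 CAS ⇒ ok; ctr=9 reg=8
step 11: T2 CAS ⇒ retry; ctr=9 reg=7
step 12: T1 LOAD ⇒ load; ctr=9 reg=9
step 13: T0 CAS ⇒ retry; ctr=9 reg=6
step 14: T1 CAS ⇒ ok; ctr=10 reg=9
step 15: T1 LOAD ⇒ load; ctr=10 reg=10
step 16: T1 CAS ⇒ ok; ctr=11 reg=10
step 17: T1 LOAD ⇒ load; ctr=11 reg=11
step 18: T1 CAS ⇒ ok; ctr=12 reg=11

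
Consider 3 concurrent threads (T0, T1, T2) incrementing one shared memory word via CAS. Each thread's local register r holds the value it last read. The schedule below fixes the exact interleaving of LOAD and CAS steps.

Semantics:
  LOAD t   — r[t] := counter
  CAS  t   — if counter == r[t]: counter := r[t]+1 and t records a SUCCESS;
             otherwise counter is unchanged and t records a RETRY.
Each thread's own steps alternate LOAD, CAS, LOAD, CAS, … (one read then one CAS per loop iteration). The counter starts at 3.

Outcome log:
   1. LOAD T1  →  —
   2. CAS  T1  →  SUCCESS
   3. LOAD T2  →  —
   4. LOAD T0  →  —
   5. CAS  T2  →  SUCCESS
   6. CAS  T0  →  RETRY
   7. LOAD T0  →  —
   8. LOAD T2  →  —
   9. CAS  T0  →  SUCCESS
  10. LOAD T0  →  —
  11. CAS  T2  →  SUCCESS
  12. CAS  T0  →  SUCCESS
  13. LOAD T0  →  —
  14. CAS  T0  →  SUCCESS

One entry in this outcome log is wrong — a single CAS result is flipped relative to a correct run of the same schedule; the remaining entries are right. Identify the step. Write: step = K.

step = 11

Reference trace:
[1] T1.load  rd  (counter 3, T1.r 3)
[2] T1.cas  hit  (counter 4, T1.r 3)
[3] T2.load  rd  (counter 4, T2.r 4)
[4] T0.load  rd  (counter 4, T0.r 4)
[5] T2.cas  hit  (counter 5, T2.r 4)
[6] T0.cas  miss  (counter 5, T0.r 4)
[7] T0.load  rd  (counter 5, T0.r 5)
[8] T2.load  rd  (counter 5, T2.r 5)
[9] T0.cas  hit  (counter 6, T0.r 5)
[10] T0.load  rd  (counter 6, T0.r 6)
[11] T2.cas  miss  (counter 6, T2.r 5)
[12] T0.cas  hit  (counter 7, T0.r 6)
[13] T0.load  rd  (counter 7, T0.r 7)
[14] T0.cas  hit  (counter 8, T0.r 7)
Flip is step 11.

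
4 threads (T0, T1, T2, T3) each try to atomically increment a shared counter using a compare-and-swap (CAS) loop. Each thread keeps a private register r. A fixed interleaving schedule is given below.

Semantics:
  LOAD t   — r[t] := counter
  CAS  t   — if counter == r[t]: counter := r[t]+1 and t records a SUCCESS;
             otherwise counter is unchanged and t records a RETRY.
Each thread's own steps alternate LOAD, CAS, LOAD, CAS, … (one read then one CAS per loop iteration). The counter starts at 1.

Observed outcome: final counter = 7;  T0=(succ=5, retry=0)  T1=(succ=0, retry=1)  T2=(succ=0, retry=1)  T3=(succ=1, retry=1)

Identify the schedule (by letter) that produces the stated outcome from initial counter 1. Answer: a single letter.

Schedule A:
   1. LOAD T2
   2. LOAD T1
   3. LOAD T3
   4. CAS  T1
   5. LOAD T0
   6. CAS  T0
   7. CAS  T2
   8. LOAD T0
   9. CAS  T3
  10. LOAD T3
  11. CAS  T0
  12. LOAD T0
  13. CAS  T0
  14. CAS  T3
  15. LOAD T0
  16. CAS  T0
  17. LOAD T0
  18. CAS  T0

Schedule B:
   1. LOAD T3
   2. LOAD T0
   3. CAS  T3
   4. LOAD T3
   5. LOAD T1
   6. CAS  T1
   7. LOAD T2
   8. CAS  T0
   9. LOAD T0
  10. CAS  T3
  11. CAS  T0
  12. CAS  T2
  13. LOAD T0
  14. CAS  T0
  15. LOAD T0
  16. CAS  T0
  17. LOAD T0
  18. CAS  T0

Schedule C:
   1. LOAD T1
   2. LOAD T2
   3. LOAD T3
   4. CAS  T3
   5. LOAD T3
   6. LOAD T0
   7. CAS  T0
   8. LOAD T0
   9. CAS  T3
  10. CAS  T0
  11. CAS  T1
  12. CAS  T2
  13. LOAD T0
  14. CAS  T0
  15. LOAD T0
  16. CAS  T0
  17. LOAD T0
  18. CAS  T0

Simulating candidate C:
   1) LOAD T1:  M=1  r_T1=1
   2) LOAD T2:  M=1  r_T2=1
   3) LOAD T3:  M=1  r_T3=1
   4) CAS  T3:  M=2  r_T3=1 ✓
   5) LOAD T3:  M=2  r_T3=2
   6) LOAD T0:  M=2  r_T0=2
   7) CAS  T0:  M=3  r_T0=2 ✓
   8) LOAD T0:  M=3  r_T0=3
   9) CAS  T3:  M=3  r_T3=2 ✗
  10) CAS  T0:  M=4  r_T0=3 ✓
  11) CAS  T1:  M=4  r_T1=1 ✗
  12) CAS  T2:  M=4  r_T2=1 ✗
  13) LOAD T0:  M=4  r_T0=4
  14) CAS  T0:  M=5  r_T0=4 ✓
  15) LOAD T0:  M=5  r_T0=5
  16) CAS  T0:  M=6  r_T0=5 ✓
  17) LOAD T0:  M=6  r_T0=6
  18) CAS  T0:  M=7  r_T0=6 ✓

C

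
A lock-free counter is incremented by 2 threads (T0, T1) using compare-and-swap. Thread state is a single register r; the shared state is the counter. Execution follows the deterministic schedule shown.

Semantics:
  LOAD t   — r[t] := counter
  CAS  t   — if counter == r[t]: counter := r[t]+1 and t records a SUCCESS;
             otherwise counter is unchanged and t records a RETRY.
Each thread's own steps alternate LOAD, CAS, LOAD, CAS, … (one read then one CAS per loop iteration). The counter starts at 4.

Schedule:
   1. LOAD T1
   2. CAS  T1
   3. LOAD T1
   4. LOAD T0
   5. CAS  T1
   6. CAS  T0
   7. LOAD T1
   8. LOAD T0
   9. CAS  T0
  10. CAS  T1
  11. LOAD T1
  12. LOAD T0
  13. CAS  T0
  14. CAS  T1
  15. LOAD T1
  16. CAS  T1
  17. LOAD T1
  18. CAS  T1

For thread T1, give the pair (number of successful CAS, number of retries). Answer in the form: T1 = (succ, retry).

step 1: T1 LOAD ⇒ load; ctr=4 reg=4
step 2: T1 CAS ⇒ ok; ctr=5 reg=4
step 3: T1 LOAD ⇒ load; ctr=5 reg=5
step 4: T0 LOAD ⇒ load; ctr=5 reg=5
step 5: T1 CAS ⇒ ok; ctr=6 reg=5
step 6: T0 CAS ⇒ retry; ctr=6 reg=5
step 7: T1 LOAD ⇒ load; ctr=6 reg=6
step 8: T0 LOAD ⇒ load; ctr=6 reg=6
step 9: T0 CAS ⇒ ok; ctr=7 reg=6
step 10: T1 CAS ⇒ retry; ctr=7 reg=6
step 11: T1 LOAD ⇒ load; ctr=7 reg=7
step 12: T0 LOAD ⇒ load; ctr=7 reg=7
step 13: T0 CAS ⇒ ok; ctr=8 reg=7
step 14: T1 CAS ⇒ retry; ctr=8 reg=7
step 15: T1 LOAD ⇒ load; ctr=8 reg=8
step 16: T1 CAS ⇒ ok; ctr=9 reg=8
step 17: T1 LOAD ⇒ load; ctr=9 reg=9
step 18: T1 CAS ⇒ ok; ctr=10 reg=9

T1 = (4, 2)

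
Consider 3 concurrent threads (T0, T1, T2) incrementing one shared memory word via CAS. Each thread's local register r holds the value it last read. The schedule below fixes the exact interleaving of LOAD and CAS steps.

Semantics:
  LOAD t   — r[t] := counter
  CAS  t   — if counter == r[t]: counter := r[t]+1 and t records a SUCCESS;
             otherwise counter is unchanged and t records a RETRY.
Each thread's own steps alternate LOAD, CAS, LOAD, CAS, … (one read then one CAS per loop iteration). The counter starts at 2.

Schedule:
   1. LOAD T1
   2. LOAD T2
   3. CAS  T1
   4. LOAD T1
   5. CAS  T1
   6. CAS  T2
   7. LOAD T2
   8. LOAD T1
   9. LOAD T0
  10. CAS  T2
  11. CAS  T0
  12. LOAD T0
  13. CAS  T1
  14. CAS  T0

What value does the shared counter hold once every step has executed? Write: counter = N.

[1] T1.load  rd  (counter 2, T1.r 2)
[2] T2.load  rd  (counter 2, T2.r 2)
[3] T1.cas  hit  (counter 3, T1.r 2)
[4] T1.load  rd  (counter 3, T1.r 3)
[5] T1.cas  hit  (counter 4, T1.r 3)
[6] T2.cas  miss  (counter 4, T2.r 2)
[7] T2.load  rd  (counter 4, T2.r 4)
[8] T1.load  rd  (counter 4, T1.r 4)
[9] T0.load  rd  (counter 4, T0.r 4)
[10] T2.cas  hit  (counter 5, T2.r 4)
[11] T0.cas  miss  (counter 5, T0.r 4)
[12] T0.load  rd  (counter 5, T0.r 5)
[13] T1.cas  miss  (counter 5, T1.r 4)
[14] T0.cas  hit  (counter 6, T0.r 5)

counter = 6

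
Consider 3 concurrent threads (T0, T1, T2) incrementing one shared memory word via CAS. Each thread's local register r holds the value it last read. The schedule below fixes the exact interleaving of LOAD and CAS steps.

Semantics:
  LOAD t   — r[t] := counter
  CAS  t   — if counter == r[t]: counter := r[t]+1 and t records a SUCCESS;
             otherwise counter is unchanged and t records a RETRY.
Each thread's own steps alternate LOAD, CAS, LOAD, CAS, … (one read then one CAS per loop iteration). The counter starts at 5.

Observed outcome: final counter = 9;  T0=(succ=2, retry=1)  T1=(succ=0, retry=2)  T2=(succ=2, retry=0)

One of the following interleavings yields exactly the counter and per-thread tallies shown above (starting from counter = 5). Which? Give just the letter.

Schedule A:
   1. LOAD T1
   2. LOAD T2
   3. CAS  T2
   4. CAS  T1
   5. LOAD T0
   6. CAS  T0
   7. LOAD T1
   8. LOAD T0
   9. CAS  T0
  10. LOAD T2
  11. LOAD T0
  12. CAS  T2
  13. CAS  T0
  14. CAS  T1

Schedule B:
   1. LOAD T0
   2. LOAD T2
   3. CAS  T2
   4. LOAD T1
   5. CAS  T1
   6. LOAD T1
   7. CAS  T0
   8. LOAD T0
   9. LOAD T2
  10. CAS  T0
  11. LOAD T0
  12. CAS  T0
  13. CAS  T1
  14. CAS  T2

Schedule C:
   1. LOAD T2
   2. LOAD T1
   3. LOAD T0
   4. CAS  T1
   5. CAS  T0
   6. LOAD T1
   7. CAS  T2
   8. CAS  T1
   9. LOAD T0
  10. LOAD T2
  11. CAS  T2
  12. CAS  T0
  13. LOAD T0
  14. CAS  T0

A

Simulating candidate A:
   1) LOAD T1:  M=5  r_T1=5
   2) LOAD T2:  M=5  r_T2=5
   3) CAS  T2:  M=6  r_T2=5 ✓
   4) CAS  T1:  M=6  r_T1=5 ✗
   5) LOAD T0:  M=6  r_T0=6
   6) CAS  T0:  M=7  r_T0=6 ✓
   7) LOAD T1:  M=7  r_T1=7
   8) LOAD T0:  M=7  r_T0=7
   9) CAS  T0:  M=8  r_T0=7 ✓
  10) LOAD T2:  M=8  r_T2=8
  11) LOAD T0:  M=8  r_T0=8
  12) CAS  T2:  M=9  r_T2=8 ✓
  13) CAS  T0:  M=9  r_T0=8 ✗
  14) CAS  T1:  M=9  r_T1=7 ✗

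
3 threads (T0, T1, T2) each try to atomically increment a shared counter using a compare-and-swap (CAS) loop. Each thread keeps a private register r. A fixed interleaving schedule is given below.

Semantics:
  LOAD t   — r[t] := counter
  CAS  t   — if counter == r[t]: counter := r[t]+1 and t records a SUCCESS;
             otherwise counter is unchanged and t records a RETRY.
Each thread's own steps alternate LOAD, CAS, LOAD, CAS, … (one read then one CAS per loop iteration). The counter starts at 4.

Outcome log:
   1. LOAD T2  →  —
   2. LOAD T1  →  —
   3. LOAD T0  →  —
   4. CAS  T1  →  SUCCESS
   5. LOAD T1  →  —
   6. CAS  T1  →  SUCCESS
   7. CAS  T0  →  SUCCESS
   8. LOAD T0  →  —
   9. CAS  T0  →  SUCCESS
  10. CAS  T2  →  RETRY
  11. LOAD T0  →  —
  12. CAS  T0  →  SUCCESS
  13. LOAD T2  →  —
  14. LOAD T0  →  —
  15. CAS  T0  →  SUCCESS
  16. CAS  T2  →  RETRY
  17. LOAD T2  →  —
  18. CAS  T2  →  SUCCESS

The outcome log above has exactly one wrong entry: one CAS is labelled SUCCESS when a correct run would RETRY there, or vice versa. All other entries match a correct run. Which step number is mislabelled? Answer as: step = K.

step = 7

Correct run:
1. LOAD T2 → mem=4 r[T2]=4 [LOAD]
2. LOAD T1 → mem=4 r[T1]=4 [LOAD]
3. LOAD T0 → mem=4 r[T0]=4 [LOAD]
4. CAS T1 → mem=5 r[T1]=4 [OK]
5. LOAD T1 → mem=5 r[T1]=5 [LOAD]
6. CAS T1 → mem=6 r[T1]=5 [OK]
7. CAS T0 → mem=6 r[T0]=4 [RETRY]
8. LOAD T0 → mem=6 r[T0]=6 [LOAD]
9. CAS T0 → mem=7 r[T0]=6 [OK]
10. CAS T2 → mem=7 r[T2]=4 [RETRY]
11. LOAD T0 → mem=7 r[T0]=7 [LOAD]
12. CAS T0 → mem=8 r[T0]=7 [OK]
13. LOAD T2 → mem=8 r[T2]=8 [LOAD]
14. LOAD T0 → mem=8 r[T0]=8 [LOAD]
15. CAS T0 → mem=9 r[T0]=8 [OK]
16. CAS T2 → mem=9 r[T2]=8 [RETRY]
17. LOAD T2 → mem=9 r[T2]=9 [LOAD]
18. CAS T2 → mem=10 r[T2]=9 [OK]
Log disagrees first at step 7.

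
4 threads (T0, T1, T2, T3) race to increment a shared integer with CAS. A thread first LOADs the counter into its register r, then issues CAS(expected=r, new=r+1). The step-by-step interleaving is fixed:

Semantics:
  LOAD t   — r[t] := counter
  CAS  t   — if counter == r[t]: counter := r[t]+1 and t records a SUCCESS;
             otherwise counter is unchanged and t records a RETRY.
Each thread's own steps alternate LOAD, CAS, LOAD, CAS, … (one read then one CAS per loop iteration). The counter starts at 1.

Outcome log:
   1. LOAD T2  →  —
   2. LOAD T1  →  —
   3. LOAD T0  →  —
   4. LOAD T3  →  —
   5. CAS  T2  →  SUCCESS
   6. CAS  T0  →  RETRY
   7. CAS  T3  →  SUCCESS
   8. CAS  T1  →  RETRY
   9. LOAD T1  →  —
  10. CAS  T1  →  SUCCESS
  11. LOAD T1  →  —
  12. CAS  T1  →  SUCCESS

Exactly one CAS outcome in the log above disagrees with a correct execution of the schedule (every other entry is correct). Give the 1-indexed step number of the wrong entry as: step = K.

Correct run:
[1] T2.load  rd  (counter 1, T2.r 1)
[2] T1.load  rd  (counter 1, T1.r 1)
[3] T0.load  rd  (counter 1, T0.r 1)
[4] T3.load  rd  (counter 1, T3.r 1)
[5] T2.cas  hit  (counter 2, T2.r 1)
[6] T0.cas  miss  (counter 2, T0.r 1)
[7] T3.cas  miss  (counter 2, T3.r 1)
[8] T1.cas  miss  (counter 2, T1.r 1)
[9] T1.load  rd  (counter 2, T1.r 2)
[10] T1.cas  hit  (counter 3, T1.r 2)
[11] T1.load  rd  (counter 3, T1.r 3)
[12] T1.cas  hit  (counter 4, T1.r 3)
Mismatch at 7.

step = 7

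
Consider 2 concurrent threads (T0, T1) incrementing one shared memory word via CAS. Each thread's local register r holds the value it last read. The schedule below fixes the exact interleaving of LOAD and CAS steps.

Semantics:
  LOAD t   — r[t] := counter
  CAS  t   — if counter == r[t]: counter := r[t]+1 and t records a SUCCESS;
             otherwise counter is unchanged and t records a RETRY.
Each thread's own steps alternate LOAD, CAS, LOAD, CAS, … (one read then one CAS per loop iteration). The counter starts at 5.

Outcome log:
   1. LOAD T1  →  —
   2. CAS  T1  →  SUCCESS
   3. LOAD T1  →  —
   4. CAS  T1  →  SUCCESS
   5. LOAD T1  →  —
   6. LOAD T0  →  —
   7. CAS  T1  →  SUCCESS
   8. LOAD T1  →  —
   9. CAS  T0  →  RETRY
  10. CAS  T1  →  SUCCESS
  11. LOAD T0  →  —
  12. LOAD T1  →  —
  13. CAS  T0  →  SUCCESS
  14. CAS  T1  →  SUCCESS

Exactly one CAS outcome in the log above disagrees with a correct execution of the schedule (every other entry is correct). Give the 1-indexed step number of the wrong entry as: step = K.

step = 14

Reference trace:
#1 T1 reads 5
#2 T1 CAS(5→6) writes; counter now 6
#3 T1 reads 6
#4 T1 CAS(6→7) writes; counter now 7
#5 T1 reads 7
#6 T0 reads 7
#7 T1 CAS(7→8) writes; counter now 8
#8 T1 reads 8
#9 T0 CAS(7→8) fails; counter now 8
#10 T1 CAS(8→9) writes; counter now 9
#11 T0 reads 9
#12 T1 reads 9
#13 T0 CAS(9→10) writes; counter now 10
#14 T1 CAS(9→10) fails; counter now 10
Mismatch at 14.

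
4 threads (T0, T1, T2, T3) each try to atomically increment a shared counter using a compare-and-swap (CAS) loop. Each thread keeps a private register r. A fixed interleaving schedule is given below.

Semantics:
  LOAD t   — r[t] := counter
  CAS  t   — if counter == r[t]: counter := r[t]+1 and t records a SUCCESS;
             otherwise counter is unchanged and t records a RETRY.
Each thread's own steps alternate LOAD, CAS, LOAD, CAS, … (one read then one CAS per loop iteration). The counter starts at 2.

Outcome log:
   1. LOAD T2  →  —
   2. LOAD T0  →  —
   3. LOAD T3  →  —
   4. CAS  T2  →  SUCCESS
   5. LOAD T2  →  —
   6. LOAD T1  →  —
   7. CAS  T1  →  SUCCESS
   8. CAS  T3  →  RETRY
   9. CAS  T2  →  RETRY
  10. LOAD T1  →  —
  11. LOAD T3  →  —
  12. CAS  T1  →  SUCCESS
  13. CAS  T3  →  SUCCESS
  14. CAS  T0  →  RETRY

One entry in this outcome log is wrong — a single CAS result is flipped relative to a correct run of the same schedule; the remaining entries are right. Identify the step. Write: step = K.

step = 13

Correct run:
T2 LOAD — after: cnt=2, r=2 — load
T0 LOAD — after: cnt=2, r=2 — load
T3 LOAD — after: cnt=2, r=2 — load
T2 CAS — after: cnt=3, r=2 — ok
T2 LOAD — after: cnt=3, r=3 — load
T1 LOAD — after: cnt=3, r=3 — load
T1 CAS — after: cnt=4, r=3 — ok
T3 CAS — after: cnt=4, r=2 — retry
T2 CAS — after: cnt=4, r=3 — retry
T1 LOAD — after: cnt=4, r=4 — load
T3 LOAD — after: cnt=4, r=4 — load
T1 CAS — after: cnt=5, r=4 — ok
T3 CAS — after: cnt=5, r=4 — retry
T0 CAS — after: cnt=5, r=2 — retry
Flip is step 13.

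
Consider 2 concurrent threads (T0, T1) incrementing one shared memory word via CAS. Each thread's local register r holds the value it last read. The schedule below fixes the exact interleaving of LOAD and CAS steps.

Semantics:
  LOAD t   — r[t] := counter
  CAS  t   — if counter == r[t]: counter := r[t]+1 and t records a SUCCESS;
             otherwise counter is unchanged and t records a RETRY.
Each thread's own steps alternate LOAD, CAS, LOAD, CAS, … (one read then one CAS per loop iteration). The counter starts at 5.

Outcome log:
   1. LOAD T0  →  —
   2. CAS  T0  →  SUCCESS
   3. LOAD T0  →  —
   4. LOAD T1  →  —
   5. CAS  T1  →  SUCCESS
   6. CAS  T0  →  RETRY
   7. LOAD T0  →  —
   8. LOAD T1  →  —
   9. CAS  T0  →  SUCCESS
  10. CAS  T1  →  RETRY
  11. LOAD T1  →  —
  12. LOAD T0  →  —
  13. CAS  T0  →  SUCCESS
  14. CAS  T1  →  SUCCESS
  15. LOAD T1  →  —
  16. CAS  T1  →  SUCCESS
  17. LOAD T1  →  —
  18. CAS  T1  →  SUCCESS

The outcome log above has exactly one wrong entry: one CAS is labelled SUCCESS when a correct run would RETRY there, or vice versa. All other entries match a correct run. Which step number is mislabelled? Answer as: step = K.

Re-executing:
#1 T0 reads 5
#2 T0 CAS(5→6) writes; counter now 6
#3 T0 reads 6
#4 T1 reads 6
#5 T1 CAS(6→7) writes; counter now 7
#6 T0 CAS(6→7) fails; counter now 7
#7 T0 reads 7
#8 T1 reads 7
#9 T0 CAS(7→8) writes; counter now 8
#10 T1 CAS(7→8) fails; counter now 8
#11 T1 reads 8
#12 T0 reads 8
#13 T0 CAS(8→9) writes; counter now 9
#14 T1 CAS(8→9) fails; counter now 9
#15 T1 reads 9
#16 T1 CAS(9→10) writes; counter now 10
#17 T1 reads 10
#18 T1 CAS(10→11) writes; counter now 11
Flip is step 14.

step = 14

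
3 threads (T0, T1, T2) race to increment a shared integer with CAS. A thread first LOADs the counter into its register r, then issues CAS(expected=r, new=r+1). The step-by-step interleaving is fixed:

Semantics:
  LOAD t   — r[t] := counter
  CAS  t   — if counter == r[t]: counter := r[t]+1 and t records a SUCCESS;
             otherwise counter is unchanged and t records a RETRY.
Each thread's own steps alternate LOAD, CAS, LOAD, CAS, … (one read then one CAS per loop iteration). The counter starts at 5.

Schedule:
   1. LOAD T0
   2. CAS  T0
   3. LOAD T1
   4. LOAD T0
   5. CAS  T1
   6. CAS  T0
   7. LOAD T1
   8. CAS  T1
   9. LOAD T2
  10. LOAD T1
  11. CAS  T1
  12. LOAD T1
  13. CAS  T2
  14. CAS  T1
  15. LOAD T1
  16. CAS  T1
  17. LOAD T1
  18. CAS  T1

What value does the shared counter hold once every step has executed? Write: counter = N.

   1) LOAD T0:  M=5  r_T0=5
   2) CAS  T0:  M=6  r_T0=5 ✓
   3) LOAD T1:  M=6  r_T1=6
   4) LOAD T0:  M=6  r_T0=6
   5) CAS  T1:  M=7  r_T1=6 ✓
   6) CAS  T0:  M=7  r_T0=6 ✗
   7) LOAD T1:  M=7  r_T1=7
   8) CAS  T1:  M=8  r_T1=7 ✓
   9) LOAD T2:  M=8  r_T2=8
  10) LOAD T1:  M=8  r_T1=8
  11) CAS  T1:  M=9  r_T1=8 ✓
  12) LOAD T1:  M=9  r_T1=9
  13) CAS  T2:  M=9  r_T2=8 ✗
  14) CAS  T1:  M=10  r_T1=9 ✓
  15) LOAD T1:  M=10  r_T1=10
  16) CAS  T1:  M=11  r_T1=10 ✓
  17) LOAD T1:  M=11  r_T1=11
  18) CAS  T1:  M=12  r_T1=11 ✓

counter = 12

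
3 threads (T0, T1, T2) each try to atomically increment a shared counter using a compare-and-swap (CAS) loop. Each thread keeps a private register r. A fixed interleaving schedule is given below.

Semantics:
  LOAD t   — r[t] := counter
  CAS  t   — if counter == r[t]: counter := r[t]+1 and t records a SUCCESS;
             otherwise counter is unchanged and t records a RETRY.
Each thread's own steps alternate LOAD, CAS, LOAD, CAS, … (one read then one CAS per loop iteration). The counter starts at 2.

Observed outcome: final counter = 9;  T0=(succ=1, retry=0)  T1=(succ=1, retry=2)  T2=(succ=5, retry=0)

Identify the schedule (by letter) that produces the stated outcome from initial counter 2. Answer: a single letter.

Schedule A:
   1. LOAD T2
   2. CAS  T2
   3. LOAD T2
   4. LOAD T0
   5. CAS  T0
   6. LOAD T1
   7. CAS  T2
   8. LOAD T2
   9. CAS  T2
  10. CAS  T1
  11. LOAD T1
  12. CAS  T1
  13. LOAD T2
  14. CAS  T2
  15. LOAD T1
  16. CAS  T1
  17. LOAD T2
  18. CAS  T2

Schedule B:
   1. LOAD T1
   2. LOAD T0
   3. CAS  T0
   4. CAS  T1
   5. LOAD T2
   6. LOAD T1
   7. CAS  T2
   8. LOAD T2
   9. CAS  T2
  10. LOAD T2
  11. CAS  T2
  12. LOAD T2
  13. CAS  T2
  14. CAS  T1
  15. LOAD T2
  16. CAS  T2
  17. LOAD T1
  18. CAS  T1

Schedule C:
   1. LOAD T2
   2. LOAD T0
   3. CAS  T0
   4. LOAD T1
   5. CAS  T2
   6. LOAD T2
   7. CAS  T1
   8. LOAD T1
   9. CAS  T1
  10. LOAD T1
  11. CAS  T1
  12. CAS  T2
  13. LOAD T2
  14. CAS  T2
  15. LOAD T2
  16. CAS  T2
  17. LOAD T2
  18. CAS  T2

B

Run B:
   1) LOAD T1:  M=2  r_T1=2
   2) LOAD T0:  M=2  r_T0=2
   3) CAS  T0:  M=3  r_T0=2 ✓
   4) CAS  T1:  M=3  r_T1=2 ✗
   5) LOAD T2:  M=3  r_T2=3
   6) LOAD T1:  M=3  r_T1=3
   7) CAS  T2:  M=4  r_T2=3 ✓
   8) LOAD T2:  M=4  r_T2=4
   9) CAS  T2:  M=5  r_T2=4 ✓
  10) LOAD T2:  M=5  r_T2=5
  11) CAS  T2:  M=6  r_T2=5 ✓
  12) LOAD T2:  M=6  r_T2=6
  13) CAS  T2:  M=7  r_T2=6 ✓
  14) CAS  T1:  M=7  r_T1=3 ✗
  15) LOAD T2:  M=7  r_T2=7
  16) CAS  T2:  M=8  r_T2=7 ✓
  17) LOAD T1:  M=8  r_T1=8
  18) CAS  T1:  M=9  r_T1=8 ✓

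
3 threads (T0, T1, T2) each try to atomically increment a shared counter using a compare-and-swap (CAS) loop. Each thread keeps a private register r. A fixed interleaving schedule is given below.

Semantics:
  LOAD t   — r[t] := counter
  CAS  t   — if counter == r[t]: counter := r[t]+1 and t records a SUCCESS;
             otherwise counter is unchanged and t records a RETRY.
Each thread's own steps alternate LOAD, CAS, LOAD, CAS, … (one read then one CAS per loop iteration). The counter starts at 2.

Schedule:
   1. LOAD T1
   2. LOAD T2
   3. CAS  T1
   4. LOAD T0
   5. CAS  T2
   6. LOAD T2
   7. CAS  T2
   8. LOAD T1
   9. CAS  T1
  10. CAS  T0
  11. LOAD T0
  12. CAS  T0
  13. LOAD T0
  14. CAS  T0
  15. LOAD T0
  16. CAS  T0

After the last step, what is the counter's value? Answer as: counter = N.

counter = 8

T1 LOAD — after: cnt=2, r=2 — load
T2 LOAD — after: cnt=2, r=2 — load
T1 CAS — after: cnt=3, r=2 — ok
T0 LOAD — after: cnt=3, r=3 — load
T2 CAS — after: cnt=3, r=2 — retry
T2 LOAD — after: cnt=3, r=3 — load
T2 CAS — after: cnt=4, r=3 — ok
T1 LOAD — after: cnt=4, r=4 — load
T1 CAS — after: cnt=5, r=4 — ok
T0 CAS — after: cnt=5, r=3 — retry
T0 LOAD — after: cnt=5, r=5 — load
T0 CAS — after: cnt=6, r=5 — ok
T0 LOAD — after: cnt=6, r=6 — load
T0 CAS — after: cnt=7, r=6 — ok
T0 LOAD — after: cnt=7, r=7 — load
T0 CAS — after: cnt=8, r=7 — ok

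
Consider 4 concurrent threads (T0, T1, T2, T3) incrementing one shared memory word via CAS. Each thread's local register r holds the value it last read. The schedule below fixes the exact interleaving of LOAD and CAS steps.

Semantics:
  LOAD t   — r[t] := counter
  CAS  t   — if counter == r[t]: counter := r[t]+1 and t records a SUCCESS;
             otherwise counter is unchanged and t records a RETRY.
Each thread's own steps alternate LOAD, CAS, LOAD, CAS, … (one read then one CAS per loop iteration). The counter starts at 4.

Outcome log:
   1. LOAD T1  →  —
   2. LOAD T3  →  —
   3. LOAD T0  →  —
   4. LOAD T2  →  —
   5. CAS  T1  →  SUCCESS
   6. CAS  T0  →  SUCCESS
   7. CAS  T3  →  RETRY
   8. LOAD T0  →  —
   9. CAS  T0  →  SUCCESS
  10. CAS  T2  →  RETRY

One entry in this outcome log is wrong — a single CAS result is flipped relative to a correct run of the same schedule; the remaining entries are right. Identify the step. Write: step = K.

Correct run:
1. LOAD T1 → mem=4 r[T1]=4 [LOAD]
2. LOAD T3 → mem=4 r[T3]=4 [LOAD]
3. LOAD T0 → mem=4 r[T0]=4 [LOAD]
4. LOAD T2 → mem=4 r[T2]=4 [LOAD]
5. CAS T1 → mem=5 r[T1]=4 [OK]
6. CAS T0 → mem=5 r[T0]=4 [RETRY]
7. CAS T3 → mem=5 r[T3]=4 [RETRY]
8. LOAD T0 → mem=5 r[T0]=5 [LOAD]
9. CAS T0 → mem=6 r[T0]=5 [OK]
10. CAS T2 → mem=6 r[T2]=4 [RETRY]
Flip is step 6.

step = 6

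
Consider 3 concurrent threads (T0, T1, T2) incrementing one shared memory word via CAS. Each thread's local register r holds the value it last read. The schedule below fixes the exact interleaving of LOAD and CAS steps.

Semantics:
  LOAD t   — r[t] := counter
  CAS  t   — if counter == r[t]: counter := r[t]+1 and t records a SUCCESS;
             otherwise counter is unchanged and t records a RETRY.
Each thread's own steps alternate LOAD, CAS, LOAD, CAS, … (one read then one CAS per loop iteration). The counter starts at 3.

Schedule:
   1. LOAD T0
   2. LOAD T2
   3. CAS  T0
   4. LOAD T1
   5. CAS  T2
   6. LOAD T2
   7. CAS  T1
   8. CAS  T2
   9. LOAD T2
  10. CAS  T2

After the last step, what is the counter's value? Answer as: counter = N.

counter = 6

step 1: T0 LOAD ⇒ load; ctr=3 reg=3
step 2: T2 LOAD ⇒ load; ctr=3 reg=3
step 3: T0 CAS ⇒ ok; ctr=4 reg=3
step 4: T1 LOAD ⇒ load; ctr=4 reg=4
step 5: T2 CAS ⇒ retry; ctr=4 reg=3
step 6: T2 LOAD ⇒ load; ctr=4 reg=4
step 7: T1 CAS ⇒ ok; ctr=5 reg=4
step 8: T2 CAS ⇒ retry; ctr=5 reg=4
step 9: T2 LOAD ⇒ load; ctr=5 reg=5
step 10: T2 CAS ⇒ ok; ctr=6 reg=5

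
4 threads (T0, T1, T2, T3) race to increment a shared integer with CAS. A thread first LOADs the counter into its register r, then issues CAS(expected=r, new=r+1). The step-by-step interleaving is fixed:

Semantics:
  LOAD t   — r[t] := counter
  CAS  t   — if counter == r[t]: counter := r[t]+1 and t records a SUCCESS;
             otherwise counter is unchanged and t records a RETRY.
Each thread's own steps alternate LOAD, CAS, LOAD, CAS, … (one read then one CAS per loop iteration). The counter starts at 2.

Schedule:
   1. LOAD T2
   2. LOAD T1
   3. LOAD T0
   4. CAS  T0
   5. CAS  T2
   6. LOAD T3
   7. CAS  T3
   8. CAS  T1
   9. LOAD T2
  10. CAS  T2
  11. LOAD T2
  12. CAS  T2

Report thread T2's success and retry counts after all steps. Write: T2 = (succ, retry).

T2 = (2, 1)

#1 T2 reads 2
#2 T1 reads 2
#3 T0 reads 2
#4 T0 CAS(2→3) writes; counter now 3
#5 T2 CAS(2→3) fails; counter now 3
#6 T3 reads 3
#7 T3 CAS(3→4) writes; counter now 4
#8 T1 CAS(2→3) fails; counter now 4
#9 T2 reads 4
#10 T2 CAS(4→5) writes; counter now 5
#11 T2 reads 5
#12 T2 CAS(5→6) writes; counter now 6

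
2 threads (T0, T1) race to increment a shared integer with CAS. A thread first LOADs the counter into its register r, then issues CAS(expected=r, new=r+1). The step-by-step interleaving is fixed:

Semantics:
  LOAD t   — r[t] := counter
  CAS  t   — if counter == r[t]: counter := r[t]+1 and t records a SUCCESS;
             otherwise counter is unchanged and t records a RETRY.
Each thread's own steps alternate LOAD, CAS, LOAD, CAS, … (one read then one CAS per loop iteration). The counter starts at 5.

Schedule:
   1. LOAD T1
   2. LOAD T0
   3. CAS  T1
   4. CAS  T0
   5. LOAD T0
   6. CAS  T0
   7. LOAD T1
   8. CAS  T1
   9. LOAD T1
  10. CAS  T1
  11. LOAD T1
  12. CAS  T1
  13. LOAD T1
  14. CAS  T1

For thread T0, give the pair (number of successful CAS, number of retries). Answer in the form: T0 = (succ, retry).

T0 = (1, 1)

T1 LOAD — after: cnt=5, r=5 — load
T0 LOAD — after: cnt=5, r=5 — load
T1 CAS — after: cnt=6, r=5 — ok
T0 CAS — after: cnt=6, r=5 — retry
T0 LOAD — after: cnt=6, r=6 — load
T0 CAS — after: cnt=7, r=6 — ok
T1 LOAD — after: cnt=7, r=7 — load
T1 CAS — after: cnt=8, r=7 — ok
T1 LOAD — after: cnt=8, r=8 — load
T1 CAS — after: cnt=9, r=8 — ok
T1 LOAD — after: cnt=9, r=9 — load
T1 CAS — after: cnt=10, r=9 — ok
T1 LOAD — after: cnt=10, r=10 — load
T1 CAS — after: cnt=11, r=10 — ok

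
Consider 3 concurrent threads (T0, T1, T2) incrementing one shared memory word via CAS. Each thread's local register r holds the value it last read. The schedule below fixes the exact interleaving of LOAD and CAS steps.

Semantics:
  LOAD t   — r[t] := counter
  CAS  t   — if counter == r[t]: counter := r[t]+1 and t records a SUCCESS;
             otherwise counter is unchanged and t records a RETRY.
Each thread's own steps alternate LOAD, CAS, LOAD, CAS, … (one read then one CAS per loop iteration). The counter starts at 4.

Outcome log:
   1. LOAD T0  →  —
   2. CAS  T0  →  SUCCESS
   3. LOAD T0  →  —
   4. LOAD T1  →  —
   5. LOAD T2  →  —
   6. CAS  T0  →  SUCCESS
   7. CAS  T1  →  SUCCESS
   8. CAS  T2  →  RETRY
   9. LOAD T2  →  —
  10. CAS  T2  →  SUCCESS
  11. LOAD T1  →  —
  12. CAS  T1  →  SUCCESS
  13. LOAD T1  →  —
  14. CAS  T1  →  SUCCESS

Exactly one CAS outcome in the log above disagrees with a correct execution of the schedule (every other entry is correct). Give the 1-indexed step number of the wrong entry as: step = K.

step = 7

Re-executing:
[1] T0.load  rd  (counter 4, T0.r 4)
[2] T0.cas  hit  (counter 5, T0.r 4)
[3] T0.load  rd  (counter 5, T0.r 5)
[4] T1.load  rd  (counter 5, T1.r 5)
[5] T2.load  rd  (counter 5, T2.r 5)
[6] T0.cas  hit  (counter 6, T0.r 5)
[7] T1.cas  miss  (counter 6, T1.r 5)
[8] T2.cas  miss  (counter 6, T2.r 5)
[9] T2.load  rd  (counter 6, T2.r 6)
[10] T2.cas  hit  (counter 7, T2.r 6)
[11] T1.load  rd  (counter 7, T1.r 7)
[12] T1.cas  hit  (counter 8, T1.r 7)
[13] T1.load  rd  (counter 8, T1.r 8)
[14] T1.cas  hit  (counter 9, T1.r 8)
Flip is step 7.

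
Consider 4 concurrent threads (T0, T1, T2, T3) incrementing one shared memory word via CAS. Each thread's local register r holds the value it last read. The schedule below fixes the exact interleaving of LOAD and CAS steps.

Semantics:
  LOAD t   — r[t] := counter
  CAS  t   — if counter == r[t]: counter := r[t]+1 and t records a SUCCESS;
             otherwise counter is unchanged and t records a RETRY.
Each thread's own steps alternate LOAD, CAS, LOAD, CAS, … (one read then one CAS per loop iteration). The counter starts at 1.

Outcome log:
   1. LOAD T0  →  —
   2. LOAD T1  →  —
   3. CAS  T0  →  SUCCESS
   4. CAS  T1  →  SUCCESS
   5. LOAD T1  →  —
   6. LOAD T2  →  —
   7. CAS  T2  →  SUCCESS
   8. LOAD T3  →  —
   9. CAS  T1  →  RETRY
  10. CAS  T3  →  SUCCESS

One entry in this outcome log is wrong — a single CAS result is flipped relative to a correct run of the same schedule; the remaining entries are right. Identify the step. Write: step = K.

step = 4

Reference trace:
T0 LOAD — after: cnt=1, r=1 — load
T1 LOAD — after: cnt=1, r=1 — load
T0 CAS — after: cnt=2, r=1 — ok
T1 CAS — after: cnt=2, r=1 — retry
T1 LOAD — after: cnt=2, r=2 — load
T2 LOAD — after: cnt=2, r=2 — load
T2 CAS — after: cnt=3, r=2 — ok
T3 LOAD — after: cnt=3, r=3 — load
T1 CAS — after: cnt=3, r=2 — retry
T3 CAS — after: cnt=4, r=3 — ok
Log disagrees first at step 4.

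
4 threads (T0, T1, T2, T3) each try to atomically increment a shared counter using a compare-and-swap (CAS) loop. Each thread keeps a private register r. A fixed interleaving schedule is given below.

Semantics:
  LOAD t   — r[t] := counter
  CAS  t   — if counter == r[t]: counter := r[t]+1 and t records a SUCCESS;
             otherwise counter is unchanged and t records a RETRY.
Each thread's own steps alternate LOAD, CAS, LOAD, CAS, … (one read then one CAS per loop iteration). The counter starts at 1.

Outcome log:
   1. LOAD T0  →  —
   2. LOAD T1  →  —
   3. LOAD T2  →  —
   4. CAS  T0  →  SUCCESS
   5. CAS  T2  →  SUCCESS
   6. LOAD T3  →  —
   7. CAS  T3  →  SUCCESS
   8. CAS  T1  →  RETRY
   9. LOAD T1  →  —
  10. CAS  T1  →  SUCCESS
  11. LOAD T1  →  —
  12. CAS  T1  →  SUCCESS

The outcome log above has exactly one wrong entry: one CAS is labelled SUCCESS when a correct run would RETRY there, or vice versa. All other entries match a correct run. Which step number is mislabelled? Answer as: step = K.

step = 5

Reference trace:
#1 T0 reads 1
#2 T1 reads 1
#3 T2 reads 1
#4 T0 CAS(1→2) writes; counter now 2
#5 T2 CAS(1→2) fails; counter now 2
#6 T3 reads 2
#7 T3 CAS(2→3) writes; counter now 3
#8 T1 CAS(1→2) fails; counter now 3
#9 T1 reads 3
#10 T1 CAS(3→4) writes; counter now 4
#11 T1 reads 4
#12 T1 CAS(4→5) writes; counter now 5
Mismatch at 5.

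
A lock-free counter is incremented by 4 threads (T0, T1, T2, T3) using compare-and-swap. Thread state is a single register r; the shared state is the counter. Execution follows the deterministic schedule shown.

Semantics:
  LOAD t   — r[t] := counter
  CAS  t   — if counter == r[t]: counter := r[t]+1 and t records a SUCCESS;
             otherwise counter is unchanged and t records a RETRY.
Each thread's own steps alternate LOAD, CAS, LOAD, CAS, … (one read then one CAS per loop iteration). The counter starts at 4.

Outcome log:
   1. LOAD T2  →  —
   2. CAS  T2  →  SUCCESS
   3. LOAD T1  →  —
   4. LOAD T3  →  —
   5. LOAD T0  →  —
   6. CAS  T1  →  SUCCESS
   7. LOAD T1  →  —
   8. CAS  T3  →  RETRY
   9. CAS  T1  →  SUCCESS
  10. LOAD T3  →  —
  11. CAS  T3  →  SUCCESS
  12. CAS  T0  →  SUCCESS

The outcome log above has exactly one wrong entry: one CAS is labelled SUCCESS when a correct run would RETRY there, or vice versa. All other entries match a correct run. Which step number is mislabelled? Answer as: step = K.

step = 12

Correct run:
[1] T2.load  rd  (counter 4, T2.r 4)
[2] T2.cas  hit  (counter 5, T2.r 4)
[3] T1.load  rd  (counter 5, T1.r 5)
[4] T3.load  rd  (counter 5, T3.r 5)
[5] T0.load  rd  (counter 5, T0.r 5)
[6] T1.cas  hit  (counter 6, T1.r 5)
[7] T1.load  rd  (counter 6, T1.r 6)
[8] T3.cas  miss  (counter 6, T3.r 5)
[9] T1.cas  hit  (counter 7, T1.r 6)
[10] T3.load  rd  (counter 7, T3.r 7)
[11] T3.cas  hit  (counter 8, T3.r 7)
[12] T0.cas  miss  (counter 8, T0.r 5)
Flip is step 12.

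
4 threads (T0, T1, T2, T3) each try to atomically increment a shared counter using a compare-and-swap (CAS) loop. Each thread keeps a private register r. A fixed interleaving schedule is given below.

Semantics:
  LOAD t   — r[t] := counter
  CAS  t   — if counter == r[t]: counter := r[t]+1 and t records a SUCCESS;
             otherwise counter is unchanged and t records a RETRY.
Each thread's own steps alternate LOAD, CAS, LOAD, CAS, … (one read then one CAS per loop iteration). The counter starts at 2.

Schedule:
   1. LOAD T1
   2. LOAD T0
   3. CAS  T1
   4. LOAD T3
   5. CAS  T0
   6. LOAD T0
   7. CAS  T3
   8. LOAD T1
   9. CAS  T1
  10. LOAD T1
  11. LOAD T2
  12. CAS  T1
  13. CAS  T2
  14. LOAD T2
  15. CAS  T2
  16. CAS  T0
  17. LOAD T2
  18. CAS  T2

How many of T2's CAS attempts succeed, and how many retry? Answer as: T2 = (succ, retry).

1. LOAD T1 → mem=2 r[T1]=2 [LOAD]
2. LOAD T0 → mem=2 r[T0]=2 [LOAD]
3. CAS T1 → mem=3 r[T1]=2 [OK]
4. LOAD T3 → mem=3 r[T3]=3 [LOAD]
5. CAS T0 → mem=3 r[T0]=2 [RETRY]
6. LOAD T0 → mem=3 r[T0]=3 [LOAD]
7. CAS T3 → mem=4 r[T3]=3 [OK]
8. LOAD T1 → mem=4 r[T1]=4 [LOAD]
9. CAS T1 → mem=5 r[T1]=4 [OK]
10. LOAD T1 → mem=5 r[T1]=5 [LOAD]
11. LOAD T2 → mem=5 r[T2]=5 [LOAD]
12. CAS T1 → mem=6 r[T1]=5 [OK]
13. CAS T2 → mem=6 r[T2]=5 [RETRY]
14. LOAD T2 → mem=6 r[T2]=6 [LOAD]
15. CAS T2 → mem=7 r[T2]=6 [OK]
16. CAS T0 → mem=7 r[T0]=3 [RETRY]
17. LOAD T2 → mem=7 r[T2]=7 [LOAD]
18. CAS T2 → mem=8 r[T2]=7 [OK]

T2 = (2, 1)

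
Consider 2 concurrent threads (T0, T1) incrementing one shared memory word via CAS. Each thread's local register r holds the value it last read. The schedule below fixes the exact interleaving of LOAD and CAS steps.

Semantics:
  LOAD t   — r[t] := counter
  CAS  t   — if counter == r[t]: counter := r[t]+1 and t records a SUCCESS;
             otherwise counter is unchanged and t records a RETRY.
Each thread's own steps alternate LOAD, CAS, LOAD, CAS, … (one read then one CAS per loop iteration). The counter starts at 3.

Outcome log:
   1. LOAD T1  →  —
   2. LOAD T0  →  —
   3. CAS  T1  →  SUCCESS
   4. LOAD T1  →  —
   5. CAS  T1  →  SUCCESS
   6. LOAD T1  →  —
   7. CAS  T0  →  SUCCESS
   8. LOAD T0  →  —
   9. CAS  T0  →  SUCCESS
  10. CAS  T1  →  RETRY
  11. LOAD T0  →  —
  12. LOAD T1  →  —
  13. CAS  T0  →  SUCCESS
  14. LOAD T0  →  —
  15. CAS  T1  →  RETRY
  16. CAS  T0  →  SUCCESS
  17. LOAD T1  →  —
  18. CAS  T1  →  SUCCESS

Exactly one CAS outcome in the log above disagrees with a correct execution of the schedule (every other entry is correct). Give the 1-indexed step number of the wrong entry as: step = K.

step = 7

Correct run:
step 1: T1 LOAD ⇒ load; ctr=3 reg=3
step 2: T0 LOAD ⇒ load; ctr=3 reg=3
step 3: T1 CAS ⇒ ok; ctr=4 reg=3
step 4: T1 LOAD ⇒ load; ctr=4 reg=4
step 5: T1 CAS ⇒ ok; ctr=5 reg=4
step 6: T1 LOAD ⇒ load; ctr=5 reg=5
step 7: T0 CAS ⇒ retry; ctr=5 reg=3
step 8: T0 LOAD ⇒ load; ctr=5 reg=5
step 9: T0 CAS ⇒ ok; ctr=6 reg=5
step 10: T1 CAS ⇒ retry; ctr=6 reg=5
step 11: T0 LOAD ⇒ load; ctr=6 reg=6
step 12: T1 LOAD ⇒ load; ctr=6 reg=6
step 13: T0 CAS ⇒ ok; ctr=7 reg=6
step 14: T0 LOAD ⇒ load; ctr=7 reg=7
step 15: T1 CAS ⇒ retry; ctr=7 reg=6
step 16: T0 CAS ⇒ ok; ctr=8 reg=7
step 17: T1 LOAD ⇒ load; ctr=8 reg=8
step 18: T1 CAS ⇒ ok; ctr=9 reg=8
Log disagrees first at step 7.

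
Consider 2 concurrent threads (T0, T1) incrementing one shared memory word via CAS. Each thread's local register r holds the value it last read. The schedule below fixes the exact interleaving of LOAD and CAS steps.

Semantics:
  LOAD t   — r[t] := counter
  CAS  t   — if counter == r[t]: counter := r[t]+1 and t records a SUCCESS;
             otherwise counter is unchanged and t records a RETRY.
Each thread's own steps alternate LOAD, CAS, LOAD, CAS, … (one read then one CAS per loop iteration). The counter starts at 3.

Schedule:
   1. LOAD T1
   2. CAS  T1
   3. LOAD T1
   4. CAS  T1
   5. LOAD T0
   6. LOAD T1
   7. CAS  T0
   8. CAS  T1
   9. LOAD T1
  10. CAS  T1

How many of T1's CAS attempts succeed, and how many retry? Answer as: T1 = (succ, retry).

T1 = (3, 1)

1. LOAD T1 → mem=3 r[T1]=3 [LOAD]
2. CAS T1 → mem=4 r[T1]=3 [OK]
3. LOAD T1 → mem=4 r[T1]=4 [LOAD]
4. CAS T1 → mem=5 r[T1]=4 [OK]
5. LOAD T0 → mem=5 r[T0]=5 [LOAD]
6. LOAD T1 → mem=5 r[T1]=5 [LOAD]
7. CAS T0 → mem=6 r[T0]=5 [OK]
8. CAS T1 → mem=6 r[T1]=5 [RETRY]
9. LOAD T1 → mem=6 r[T1]=6 [LOAD]
10. CAS T1 → mem=7 r[T1]=6 [OK]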